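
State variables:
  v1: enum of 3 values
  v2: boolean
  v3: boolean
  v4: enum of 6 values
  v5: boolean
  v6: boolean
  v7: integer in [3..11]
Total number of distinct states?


State space = product of domain sizes of all variables.
Domain sizes:
  v1 (enum of 3 values): 3
  v2 (boolean): 2
  v3 (boolean): 2
  v4 (enum of 6 values): 6
  v5 (boolean): 2
  v6 (boolean): 2
  v7 (integer in [3..11]): 9
Product = 3 * 2 * 2 * 6 * 2 * 2 * 9 = 2592

2592


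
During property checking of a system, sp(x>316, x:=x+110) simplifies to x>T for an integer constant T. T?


Formula: sp(P, x:=E) = exists old_x. (x = E[old_x/x]) AND P[old_x/x] (old_x is the value of x before the assignment; eliminate old_x by solving x = E[old_x/x] for old_x)
Step 1: Precondition P: x>316, i.e. old_x > 316
Step 2: Assignment gives x = old_x + 110, so old_x = x - 110
Step 3: Substitute into P: x - 110 > 316
Step 4: Simplify: x > 316+110 = 426

426


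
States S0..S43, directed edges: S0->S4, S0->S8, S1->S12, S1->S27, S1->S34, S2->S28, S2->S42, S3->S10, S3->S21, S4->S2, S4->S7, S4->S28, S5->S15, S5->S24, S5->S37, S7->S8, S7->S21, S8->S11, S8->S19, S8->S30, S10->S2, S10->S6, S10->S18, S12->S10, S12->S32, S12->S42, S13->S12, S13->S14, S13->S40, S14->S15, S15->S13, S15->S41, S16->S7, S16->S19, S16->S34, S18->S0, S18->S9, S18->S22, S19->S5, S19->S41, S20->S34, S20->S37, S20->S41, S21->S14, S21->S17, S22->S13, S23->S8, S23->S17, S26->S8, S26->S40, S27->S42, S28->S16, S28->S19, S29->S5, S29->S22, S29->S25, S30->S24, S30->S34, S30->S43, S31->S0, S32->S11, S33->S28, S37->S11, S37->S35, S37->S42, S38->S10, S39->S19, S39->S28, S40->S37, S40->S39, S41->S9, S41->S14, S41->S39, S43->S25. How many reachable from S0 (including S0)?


BFS from S0:
  layer 0: {S0}
  layer 1: {S4, S8}
  layer 2: {S2, S7, S11, S19, S28, S30}
  layer 3: {S5, S16, S21, S24, S34, S41, S42, S43}
  layer 4: {S9, S14, S15, S17, S25, S37, S39}
  layer 5: {S13, S35}
  layer 6: {S12, S40}
  layer 7: {S10, S32}
  layer 8: {S6, S18}
  layer 9: {S22}
Reachable set: {S0, S2, S4, S5, S6, S7, S8, S9, S10, S11, S12, S13, S14, S15, S16, S17, S18, S19, S21, S22, S24, S25, S28, S30, S32, S34, S35, S37, S39, S40, S41, S42, S43}
Count = 33

33


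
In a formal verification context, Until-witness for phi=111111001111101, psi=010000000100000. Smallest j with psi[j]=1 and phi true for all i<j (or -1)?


(phi U psi) at 0: need smallest j with psi[j]=1 and phi[i]=1 for all i in [0,j).
Scan from step 0:
  step 0: phi=1, psi=0 -> continue
  step 1: psi=1 and phi held for [0,1) -> witness found
Witness step = 1

1


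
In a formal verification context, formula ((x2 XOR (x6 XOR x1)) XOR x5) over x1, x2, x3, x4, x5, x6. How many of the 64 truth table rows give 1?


Formula: ((x2 XOR (x6 XOR x1)) XOR x5) over 6 vars (64 rows)
Evaluate each row (x1, x2, x3, x4, x5, x6 as bits, MSB first):
  row 0 [000000]: ((0 XOR (0 XOR 0)) XOR 0) -> 0
  row 1 [000001]: ((0 XOR (1 XOR 0)) XOR 0) -> 1
  row 2 [000010]: ((0 XOR (0 XOR 0)) XOR 1) -> 1
  row 3 [000011]: ((0 XOR (1 XOR 0)) XOR 1) -> 0
  row 4 [000100]: ((0 XOR (0 XOR 0)) XOR 0) -> 0
  (every remaining row is evaluated the same way; all 64 results are listed next)
Full result column, 8 rows per line (x1,x2,x3 fixed per line; x4,x5,x6 runs 000..111 left to right):
  rows 0-7 [x1,x2,x3=000]: 01100110  (ones: 4)
  rows 8-15 [x1,x2,x3=001]: 01100110  (ones: 4)
  rows 16-23 [x1,x2,x3=010]: 10011001  (ones: 4)
  rows 24-31 [x1,x2,x3=011]: 10011001  (ones: 4)
  rows 32-39 [x1,x2,x3=100]: 10011001  (ones: 4)
  rows 40-47 [x1,x2,x3=101]: 10011001  (ones: 4)
  rows 48-55 [x1,x2,x3=110]: 01100110  (ones: 4)
  rows 56-63 [x1,x2,x3=111]: 01100110  (ones: 4)
Count of 1-rows = 4+4+4+4+4+4+4+4 = 32

32


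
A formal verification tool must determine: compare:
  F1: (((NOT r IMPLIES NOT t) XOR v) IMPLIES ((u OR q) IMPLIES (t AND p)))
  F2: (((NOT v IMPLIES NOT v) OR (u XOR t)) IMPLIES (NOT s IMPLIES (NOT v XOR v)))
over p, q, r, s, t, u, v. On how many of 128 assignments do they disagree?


F1 = (((NOT r IMPLIES NOT t) XOR v) IMPLIES ((u OR q) IMPLIES (t AND p)))
F2 = (((NOT v IMPLIES NOT v) OR (u XOR t)) IMPLIES (NOT s IMPLIES (NOT v XOR v)))
Evaluate both on each of 128 rows (bits = p,q,r,s,t,u,v):
  row 0 [0000000]: F1=1 F2=1 -> 0
  row 1 [0000001]: F1=1 F2=1 -> 0
  row 2 [0000010]: F1=0 F2=1 (differ) -> 1
  row 3 [0000011]: F1=1 F2=1 -> 0
  row 4 [0000100]: F1=1 F2=1 -> 0
  (every remaining row is evaluated the same way; all 128 results are listed next)
Full result column, 8 rows per line (p,q,r,s fixed per line; t,u,v runs 000..111 left to right):
  rows 0-7 [p,q,r,s=0000]: 00100001  (ones: 2)
  rows 8-15 [p,q,r,s=0001]: 00100001  (ones: 2)
  rows 16-23 [p,q,r,s=0010]: 00100010  (ones: 2)
  rows 24-31 [p,q,r,s=0011]: 00100010  (ones: 2)
  rows 32-39 [p,q,r,s=0100]: 10100101  (ones: 4)
  rows 40-47 [p,q,r,s=0101]: 10100101  (ones: 4)
  rows 48-55 [p,q,r,s=0110]: 10101010  (ones: 4)
  rows 56-63 [p,q,r,s=0111]: 10101010  (ones: 4)
  rows 64-71 [p,q,r,s=1000]: 00100000  (ones: 1)
  rows 72-79 [p,q,r,s=1001]: 00100000  (ones: 1)
  rows 80-87 [p,q,r,s=1010]: 00100000  (ones: 1)
  rows 88-95 [p,q,r,s=1011]: 00100000  (ones: 1)
  rows 96-103 [p,q,r,s=1100]: 10100000  (ones: 2)
  rows 104-111 [p,q,r,s=1101]: 10100000  (ones: 2)
  rows 112-119 [p,q,r,s=1110]: 10100000  (ones: 2)
  rows 120-127 [p,q,r,s=1111]: 10100000  (ones: 2)
Disagreements = 2+2+2+2+4+4+4+4+1+1+1+1+2+2+2+2 = 36

36


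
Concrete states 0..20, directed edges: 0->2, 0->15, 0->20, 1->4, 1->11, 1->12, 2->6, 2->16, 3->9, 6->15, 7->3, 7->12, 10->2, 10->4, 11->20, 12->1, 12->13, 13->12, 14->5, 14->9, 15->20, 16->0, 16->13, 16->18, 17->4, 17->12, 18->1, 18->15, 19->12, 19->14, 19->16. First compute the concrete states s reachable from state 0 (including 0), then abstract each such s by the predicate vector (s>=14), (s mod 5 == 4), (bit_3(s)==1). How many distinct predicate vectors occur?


BFS from 0:
Concrete reachable: {0, 1, 2, 4, 6, 11, 12, 13, 15, 16, 18, 20}
Abstract via predicates (s>=14), (s mod 5 == 4), (bit_3(s)==1):
  (0,0,0) <- {0, 1, 2, 6}
  (0,0,1) <- {11, 12, 13}
  (0,1,0) <- {4}
  (1,0,0) <- {16, 18, 20}
  (1,0,1) <- {15}
Distinct abstract states = 5

5


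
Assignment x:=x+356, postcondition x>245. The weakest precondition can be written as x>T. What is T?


Formula: wp(x:=E, P) = P[E/x] (substitute E for x in postcondition)
Step 1: Postcondition: x>245
Step 2: Substitute x+356 for x: x+356>245
Step 3: Solve for x: x > 245-356 = -111

-111


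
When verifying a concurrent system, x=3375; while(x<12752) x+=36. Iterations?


Step 1: x goes from 3375 toward 12752 by 36; the body runs while x<12752, so iterations = ceil((bound-start)/step)
Step 2: Distance=9377
Step 3: ceil(9377/36)=261

261


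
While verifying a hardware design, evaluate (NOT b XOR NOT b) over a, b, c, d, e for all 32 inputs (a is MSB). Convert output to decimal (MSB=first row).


Formula: (NOT b XOR NOT b) over a, b, c, d, e (32 rows)
Evaluate each row (bits = a,b,c,d,e, MSB first):
  row 0 [00000]: (NOT 0 XOR NOT 0) -> 0
  row 1 [00001]: (NOT 0 XOR NOT 0) -> 0
  row 2 [00010]: (NOT 0 XOR NOT 0) -> 0
  row 3 [00011]: (NOT 0 XOR NOT 0) -> 0
  row 4 [00100]: (NOT 0 XOR NOT 0) -> 0
  row 5 [00101]: (NOT 0 XOR NOT 0) -> 0
  row 6 [00110]: (NOT 0 XOR NOT 0) -> 0
  row 7 [00111]: (NOT 0 XOR NOT 0) -> 0
  row 8 [01000]: (NOT 1 XOR NOT 1) -> 0
  row 9 [01001]: (NOT 1 XOR NOT 1) -> 0
  row 10 [01010]: (NOT 1 XOR NOT 1) -> 0
  row 11 [01011]: (NOT 1 XOR NOT 1) -> 0
  row 12 [01100]: (NOT 1 XOR NOT 1) -> 0
  row 13 [01101]: (NOT 1 XOR NOT 1) -> 0
  row 14 [01110]: (NOT 1 XOR NOT 1) -> 0
  row 15 [01111]: (NOT 1 XOR NOT 1) -> 0
  row 16 [10000]: (NOT 0 XOR NOT 0) -> 0
  row 17 [10001]: (NOT 0 XOR NOT 0) -> 0
  row 18 [10010]: (NOT 0 XOR NOT 0) -> 0
  row 19 [10011]: (NOT 0 XOR NOT 0) -> 0
  row 20 [10100]: (NOT 0 XOR NOT 0) -> 0
  row 21 [10101]: (NOT 0 XOR NOT 0) -> 0
  row 22 [10110]: (NOT 0 XOR NOT 0) -> 0
  row 23 [10111]: (NOT 0 XOR NOT 0) -> 0
  row 24 [11000]: (NOT 1 XOR NOT 1) -> 0
  row 25 [11001]: (NOT 1 XOR NOT 1) -> 0
  row 26 [11010]: (NOT 1 XOR NOT 1) -> 0
  row 27 [11011]: (NOT 1 XOR NOT 1) -> 0
  row 28 [11100]: (NOT 1 XOR NOT 1) -> 0
  row 29 [11101]: (NOT 1 XOR NOT 1) -> 0
  row 30 [11110]: (NOT 1 XOR NOT 1) -> 0
  row 31 [11111]: (NOT 1 XOR NOT 1) -> 0
Full result column, 4 rows per line (a,b,c fixed per line; d,e runs 00..11 left to right):
  rows 0-3 [a,b,c=000]: 0000  = hex 0
  rows 4-7 [a,b,c=001]: 0000  = hex 0
  rows 8-11 [a,b,c=010]: 0000  = hex 0
  rows 12-15 [a,b,c=011]: 0000  = hex 0
  rows 16-19 [a,b,c=100]: 0000  = hex 0
  rows 20-23 [a,b,c=101]: 0000  = hex 0
  rows 24-27 [a,b,c=110]: 0000  = hex 0
  rows 28-31 [a,b,c=111]: 0000  = hex 0
Output column (row 0 .. row 31) = 00000000000000000000000000000000
Output column grouped in 4s = 0000 0000 0000 0000 0000 0000 0000 0000 = 0x00000000
Convert to decimal digit by digit (value = value*16 + digit):
  0 -> 0
  0*16 + 0 = 0
  0*16 + 0 = 0
  0*16 + 0 = 0
  0*16 + 0 = 0
  0*16 + 0 = 0
  0*16 + 0 = 0
  0*16 + 0 = 0
Decimal = 0

0


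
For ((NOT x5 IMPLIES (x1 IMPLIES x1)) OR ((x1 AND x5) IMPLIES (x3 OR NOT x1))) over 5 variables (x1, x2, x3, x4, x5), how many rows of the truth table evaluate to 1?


Formula: ((NOT x5 IMPLIES (x1 IMPLIES x1)) OR ((x1 AND x5) IMPLIES (x3 OR NOT x1))) over 5 vars (32 rows)
Evaluate each row (x1, x2, x3, x4, x5 as bits, MSB first):
  row 0 [00000]: ((NOT 0 IMPLIES (0 IMPLIES 0)) OR ((0 AND 0) IMPLIES (0 OR NOT 0))) -> 1
  row 1 [00001]: ((NOT 1 IMPLIES (0 IMPLIES 0)) OR ((0 AND 1) IMPLIES (0 OR NOT 0))) -> 1
  row 2 [00010]: ((NOT 0 IMPLIES (0 IMPLIES 0)) OR ((0 AND 0) IMPLIES (0 OR NOT 0))) -> 1
  row 3 [00011]: ((NOT 1 IMPLIES (0 IMPLIES 0)) OR ((0 AND 1) IMPLIES (0 OR NOT 0))) -> 1
  row 4 [00100]: ((NOT 0 IMPLIES (0 IMPLIES 0)) OR ((0 AND 0) IMPLIES (1 OR NOT 0))) -> 1
  row 5 [00101]: ((NOT 1 IMPLIES (0 IMPLIES 0)) OR ((0 AND 1) IMPLIES (1 OR NOT 0))) -> 1
  row 6 [00110]: ((NOT 0 IMPLIES (0 IMPLIES 0)) OR ((0 AND 0) IMPLIES (1 OR NOT 0))) -> 1
  row 7 [00111]: ((NOT 1 IMPLIES (0 IMPLIES 0)) OR ((0 AND 1) IMPLIES (1 OR NOT 0))) -> 1
  row 8 [01000]: ((NOT 0 IMPLIES (0 IMPLIES 0)) OR ((0 AND 0) IMPLIES (0 OR NOT 0))) -> 1
  row 9 [01001]: ((NOT 1 IMPLIES (0 IMPLIES 0)) OR ((0 AND 1) IMPLIES (0 OR NOT 0))) -> 1
  row 10 [01010]: ((NOT 0 IMPLIES (0 IMPLIES 0)) OR ((0 AND 0) IMPLIES (0 OR NOT 0))) -> 1
  row 11 [01011]: ((NOT 1 IMPLIES (0 IMPLIES 0)) OR ((0 AND 1) IMPLIES (0 OR NOT 0))) -> 1
  row 12 [01100]: ((NOT 0 IMPLIES (0 IMPLIES 0)) OR ((0 AND 0) IMPLIES (1 OR NOT 0))) -> 1
  row 13 [01101]: ((NOT 1 IMPLIES (0 IMPLIES 0)) OR ((0 AND 1) IMPLIES (1 OR NOT 0))) -> 1
  row 14 [01110]: ((NOT 0 IMPLIES (0 IMPLIES 0)) OR ((0 AND 0) IMPLIES (1 OR NOT 0))) -> 1
  row 15 [01111]: ((NOT 1 IMPLIES (0 IMPLIES 0)) OR ((0 AND 1) IMPLIES (1 OR NOT 0))) -> 1
  row 16 [10000]: ((NOT 0 IMPLIES (1 IMPLIES 1)) OR ((1 AND 0) IMPLIES (0 OR NOT 1))) -> 1
  row 17 [10001]: ((NOT 1 IMPLIES (1 IMPLIES 1)) OR ((1 AND 1) IMPLIES (0 OR NOT 1))) -> 1
  row 18 [10010]: ((NOT 0 IMPLIES (1 IMPLIES 1)) OR ((1 AND 0) IMPLIES (0 OR NOT 1))) -> 1
  row 19 [10011]: ((NOT 1 IMPLIES (1 IMPLIES 1)) OR ((1 AND 1) IMPLIES (0 OR NOT 1))) -> 1
  row 20 [10100]: ((NOT 0 IMPLIES (1 IMPLIES 1)) OR ((1 AND 0) IMPLIES (1 OR NOT 1))) -> 1
  row 21 [10101]: ((NOT 1 IMPLIES (1 IMPLIES 1)) OR ((1 AND 1) IMPLIES (1 OR NOT 1))) -> 1
  row 22 [10110]: ((NOT 0 IMPLIES (1 IMPLIES 1)) OR ((1 AND 0) IMPLIES (1 OR NOT 1))) -> 1
  row 23 [10111]: ((NOT 1 IMPLIES (1 IMPLIES 1)) OR ((1 AND 1) IMPLIES (1 OR NOT 1))) -> 1
  row 24 [11000]: ((NOT 0 IMPLIES (1 IMPLIES 1)) OR ((1 AND 0) IMPLIES (0 OR NOT 1))) -> 1
  row 25 [11001]: ((NOT 1 IMPLIES (1 IMPLIES 1)) OR ((1 AND 1) IMPLIES (0 OR NOT 1))) -> 1
  row 26 [11010]: ((NOT 0 IMPLIES (1 IMPLIES 1)) OR ((1 AND 0) IMPLIES (0 OR NOT 1))) -> 1
  row 27 [11011]: ((NOT 1 IMPLIES (1 IMPLIES 1)) OR ((1 AND 1) IMPLIES (0 OR NOT 1))) -> 1
  row 28 [11100]: ((NOT 0 IMPLIES (1 IMPLIES 1)) OR ((1 AND 0) IMPLIES (1 OR NOT 1))) -> 1
  row 29 [11101]: ((NOT 1 IMPLIES (1 IMPLIES 1)) OR ((1 AND 1) IMPLIES (1 OR NOT 1))) -> 1
  row 30 [11110]: ((NOT 0 IMPLIES (1 IMPLIES 1)) OR ((1 AND 0) IMPLIES (1 OR NOT 1))) -> 1
  row 31 [11111]: ((NOT 1 IMPLIES (1 IMPLIES 1)) OR ((1 AND 1) IMPLIES (1 OR NOT 1))) -> 1
Full result column, 8 rows per line (x1,x2 fixed per line; x3,x4,x5 runs 000..111 left to right):
  rows 0-7 [x1,x2=00]: 11111111  (ones: 8)
  rows 8-15 [x1,x2=01]: 11111111  (ones: 8)
  rows 16-23 [x1,x2=10]: 11111111  (ones: 8)
  rows 24-31 [x1,x2=11]: 11111111  (ones: 8)
Count of 1-rows = 8+8+8+8 = 32

32


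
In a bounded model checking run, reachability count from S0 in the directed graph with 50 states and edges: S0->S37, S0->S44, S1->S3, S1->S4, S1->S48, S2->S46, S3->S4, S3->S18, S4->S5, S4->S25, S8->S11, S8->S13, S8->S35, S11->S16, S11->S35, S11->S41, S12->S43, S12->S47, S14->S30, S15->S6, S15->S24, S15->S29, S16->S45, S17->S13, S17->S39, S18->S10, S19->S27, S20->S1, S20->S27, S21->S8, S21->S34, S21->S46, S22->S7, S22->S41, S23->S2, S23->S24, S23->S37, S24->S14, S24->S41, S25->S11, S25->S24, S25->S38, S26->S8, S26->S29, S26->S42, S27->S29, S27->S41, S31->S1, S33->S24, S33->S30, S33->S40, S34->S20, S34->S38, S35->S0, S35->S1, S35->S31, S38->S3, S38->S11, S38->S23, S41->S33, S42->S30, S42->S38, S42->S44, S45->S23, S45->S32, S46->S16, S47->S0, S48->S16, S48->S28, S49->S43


BFS from S0:
  layer 0: {S0}
  layer 1: {S37, S44}
Reachable set: {S0, S37, S44}
Count = 3

3


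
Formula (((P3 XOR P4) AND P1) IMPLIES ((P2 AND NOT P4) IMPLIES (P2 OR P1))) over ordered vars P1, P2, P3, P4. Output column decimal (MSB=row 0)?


Formula: (((P3 XOR P4) AND P1) IMPLIES ((P2 AND NOT P4) IMPLIES (P2 OR P1))) over P1, P2, P3, P4 (16 rows)
Evaluate each row (bits = P1,P2,P3,P4, MSB first):
  row 0 [0000]: (((0 XOR 0) AND 0) IMPLIES ((0 AND NOT 0) IMPLIES (0 OR 0))) -> 1
  row 1 [0001]: (((0 XOR 1) AND 0) IMPLIES ((0 AND NOT 1) IMPLIES (0 OR 0))) -> 1
  row 2 [0010]: (((1 XOR 0) AND 0) IMPLIES ((0 AND NOT 0) IMPLIES (0 OR 0))) -> 1
  row 3 [0011]: (((1 XOR 1) AND 0) IMPLIES ((0 AND NOT 1) IMPLIES (0 OR 0))) -> 1
  row 4 [0100]: (((0 XOR 0) AND 0) IMPLIES ((1 AND NOT 0) IMPLIES (1 OR 0))) -> 1
  row 5 [0101]: (((0 XOR 1) AND 0) IMPLIES ((1 AND NOT 1) IMPLIES (1 OR 0))) -> 1
  row 6 [0110]: (((1 XOR 0) AND 0) IMPLIES ((1 AND NOT 0) IMPLIES (1 OR 0))) -> 1
  row 7 [0111]: (((1 XOR 1) AND 0) IMPLIES ((1 AND NOT 1) IMPLIES (1 OR 0))) -> 1
  row 8 [1000]: (((0 XOR 0) AND 1) IMPLIES ((0 AND NOT 0) IMPLIES (0 OR 1))) -> 1
  row 9 [1001]: (((0 XOR 1) AND 1) IMPLIES ((0 AND NOT 1) IMPLIES (0 OR 1))) -> 1
  row 10 [1010]: (((1 XOR 0) AND 1) IMPLIES ((0 AND NOT 0) IMPLIES (0 OR 1))) -> 1
  row 11 [1011]: (((1 XOR 1) AND 1) IMPLIES ((0 AND NOT 1) IMPLIES (0 OR 1))) -> 1
  row 12 [1100]: (((0 XOR 0) AND 1) IMPLIES ((1 AND NOT 0) IMPLIES (1 OR 1))) -> 1
  row 13 [1101]: (((0 XOR 1) AND 1) IMPLIES ((1 AND NOT 1) IMPLIES (1 OR 1))) -> 1
  row 14 [1110]: (((1 XOR 0) AND 1) IMPLIES ((1 AND NOT 0) IMPLIES (1 OR 1))) -> 1
  row 15 [1111]: (((1 XOR 1) AND 1) IMPLIES ((1 AND NOT 1) IMPLIES (1 OR 1))) -> 1
Full result column, 4 rows per line (P1,P2 fixed per line; P3,P4 runs 00..11 left to right):
  rows 0-3 [P1,P2=00]: 1111  = hex F
  rows 4-7 [P1,P2=01]: 1111  = hex F
  rows 8-11 [P1,P2=10]: 1111  = hex F
  rows 12-15 [P1,P2=11]: 1111  = hex F
Output column (row 0 .. row 15) = 1111111111111111
Output column grouped in 4s = 1111 1111 1111 1111 = 0xFFFF
Convert to decimal digit by digit (value = value*16 + digit):
  F -> 15
  15*16 + 15 (F) = 255
  255*16 + 15 (F) = 4095
  4095*16 + 15 (F) = 65535
Decimal = 65535

65535


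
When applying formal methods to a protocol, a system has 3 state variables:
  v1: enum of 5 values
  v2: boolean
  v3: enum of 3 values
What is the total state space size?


State space = product of domain sizes of all variables.
Domain sizes:
  v1 (enum of 5 values): 5
  v2 (boolean): 2
  v3 (enum of 3 values): 3
Product = 5 * 2 * 3 = 30

30


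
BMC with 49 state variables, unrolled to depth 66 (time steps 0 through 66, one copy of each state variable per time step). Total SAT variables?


BMC unrolls to depth k, creating one copy of each state var for steps 0..k.
Step count = 66 + 1 = 67 (steps 0 through 66)
Vars per step = 49
Total = 49 * 67 = 3283

3283


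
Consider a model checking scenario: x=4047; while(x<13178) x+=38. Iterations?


Step 1: x goes from 4047 toward 13178 by 38; the body runs while x<13178, so iterations = ceil((bound-start)/step)
Step 2: Distance=9131
Step 3: ceil(9131/38)=241

241


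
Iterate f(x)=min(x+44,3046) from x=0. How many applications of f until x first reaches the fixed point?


Step 1: x=0, cap=3046, increment=44
Step 2: x grows by 44 each step until capped at 3046; fixed point is x=3046
Step 3: iterations = ceil(3046/44) = 70

70


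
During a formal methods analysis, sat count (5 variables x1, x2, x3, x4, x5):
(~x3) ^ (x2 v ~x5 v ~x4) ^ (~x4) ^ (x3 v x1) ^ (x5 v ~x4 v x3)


CNF with 5 clauses over 5 vars (32 assignments).
An assignment satisfies CNF iff every clause has >=1 true literal.
Check each row (bits = x1,x2,x3,x4,x5; clause T/F shown):
  row 0 [00000]: clauses=TTTFT -> 0
  row 1 [00001]: clauses=TTTFT -> 0
  row 2 [00010]: clauses=TTFFF -> 0
  row 3 [00011]: clauses=TFFFT -> 0
  row 4 [00100]: clauses=FTTTT -> 0
  row 5 [00101]: clauses=FTTTT -> 0
  row 6 [00110]: clauses=FTFTT -> 0
  row 7 [00111]: clauses=FFFTT -> 0
  row 8 [01000]: clauses=TTTFT -> 0
  row 9 [01001]: clauses=TTTFT -> 0
  row 10 [01010]: clauses=TTFFF -> 0
  row 11 [01011]: clauses=TTFFT -> 0
  row 12 [01100]: clauses=FTTTT -> 0
  row 13 [01101]: clauses=FTTTT -> 0
  row 14 [01110]: clauses=FTFTT -> 0
  row 15 [01111]: clauses=FTFTT -> 0
  row 16 [10000]: clauses=TTTTT -> 1
  row 17 [10001]: clauses=TTTTT -> 1
  row 18 [10010]: clauses=TTFTF -> 0
  row 19 [10011]: clauses=TFFTT -> 0
  row 20 [10100]: clauses=FTTTT -> 0
  row 21 [10101]: clauses=FTTTT -> 0
  row 22 [10110]: clauses=FTFTT -> 0
  row 23 [10111]: clauses=FFFTT -> 0
  row 24 [11000]: clauses=TTTTT -> 1
  row 25 [11001]: clauses=TTTTT -> 1
  row 26 [11010]: clauses=TTFTF -> 0
  row 27 [11011]: clauses=TTFTT -> 0
  row 28 [11100]: clauses=FTTTT -> 0
  row 29 [11101]: clauses=FTTTT -> 0
  row 30 [11110]: clauses=FTFTT -> 0
  row 31 [11111]: clauses=FTFTT -> 0
Full result column, 8 rows per line (x1,x2 fixed per line; x3,x4,x5 runs 000..111 left to right):
  rows 0-7 [x1,x2=00]: 00000000  (ones: 0)
  rows 8-15 [x1,x2=01]: 00000000  (ones: 0)
  rows 16-23 [x1,x2=10]: 11000000  (ones: 2)
  rows 24-31 [x1,x2=11]: 11000000  (ones: 2)
Satisfying assignments = 0+0+2+2 = 4

4


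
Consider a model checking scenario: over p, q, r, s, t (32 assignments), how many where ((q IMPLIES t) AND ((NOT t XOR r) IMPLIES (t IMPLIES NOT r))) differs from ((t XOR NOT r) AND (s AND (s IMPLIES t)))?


F1 = ((q IMPLIES t) AND ((NOT t XOR r) IMPLIES (t IMPLIES NOT r)))
F2 = ((t XOR NOT r) AND (s AND (s IMPLIES t)))
Evaluate both on each of 32 rows (bits = p,q,r,s,t):
  row 0 [00000]: F1=1 F2=0 (differ) -> 1
  row 1 [00001]: F1=1 F2=0 (differ) -> 1
  row 2 [00010]: F1=1 F2=0 (differ) -> 1
  row 3 [00011]: F1=1 F2=0 (differ) -> 1
  row 4 [00100]: F1=1 F2=0 (differ) -> 1
  row 5 [00101]: F1=0 F2=0 -> 0
  row 6 [00110]: F1=1 F2=0 (differ) -> 1
  row 7 [00111]: F1=0 F2=1 (differ) -> 1
  row 8 [01000]: F1=0 F2=0 -> 0
  row 9 [01001]: F1=1 F2=0 (differ) -> 1
  row 10 [01010]: F1=0 F2=0 -> 0
  row 11 [01011]: F1=1 F2=0 (differ) -> 1
  row 12 [01100]: F1=0 F2=0 -> 0
  row 13 [01101]: F1=0 F2=0 -> 0
  row 14 [01110]: F1=0 F2=0 -> 0
  row 15 [01111]: F1=0 F2=1 (differ) -> 1
  row 16 [10000]: F1=1 F2=0 (differ) -> 1
  row 17 [10001]: F1=1 F2=0 (differ) -> 1
  row 18 [10010]: F1=1 F2=0 (differ) -> 1
  row 19 [10011]: F1=1 F2=0 (differ) -> 1
  row 20 [10100]: F1=1 F2=0 (differ) -> 1
  row 21 [10101]: F1=0 F2=0 -> 0
  row 22 [10110]: F1=1 F2=0 (differ) -> 1
  row 23 [10111]: F1=0 F2=1 (differ) -> 1
  row 24 [11000]: F1=0 F2=0 -> 0
  row 25 [11001]: F1=1 F2=0 (differ) -> 1
  row 26 [11010]: F1=0 F2=0 -> 0
  row 27 [11011]: F1=1 F2=0 (differ) -> 1
  row 28 [11100]: F1=0 F2=0 -> 0
  row 29 [11101]: F1=0 F2=0 -> 0
  row 30 [11110]: F1=0 F2=0 -> 0
  row 31 [11111]: F1=0 F2=1 (differ) -> 1
Full result column, 8 rows per line (p,q fixed per line; r,s,t runs 000..111 left to right):
  rows 0-7 [p,q=00]: 11111011  (ones: 7)
  rows 8-15 [p,q=01]: 01010001  (ones: 3)
  rows 16-23 [p,q=10]: 11111011  (ones: 7)
  rows 24-31 [p,q=11]: 01010001  (ones: 3)
Disagreements = 7+3+7+3 = 20

20


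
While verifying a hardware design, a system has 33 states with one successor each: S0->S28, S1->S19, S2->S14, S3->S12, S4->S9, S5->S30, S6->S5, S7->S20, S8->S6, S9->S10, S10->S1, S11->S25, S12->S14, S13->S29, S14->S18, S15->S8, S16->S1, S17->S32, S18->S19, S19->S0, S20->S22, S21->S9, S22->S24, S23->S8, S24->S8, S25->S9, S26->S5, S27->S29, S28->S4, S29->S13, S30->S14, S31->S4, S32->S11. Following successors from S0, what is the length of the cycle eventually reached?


Trace from S0 until a state repeats:
  S0 -> S28 -> S4 -> S9 -> S10 -> S1 -> S19 -> S0
S0 first seen at step 0, revisited at step 7.
Cycle length = 7 - 0 = 7

7


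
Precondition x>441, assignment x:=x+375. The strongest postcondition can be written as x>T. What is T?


Formula: sp(P, x:=E) = exists old_x. (x = E[old_x/x]) AND P[old_x/x] (old_x is the value of x before the assignment; eliminate old_x by solving x = E[old_x/x] for old_x)
Step 1: Precondition P: x>441, i.e. old_x > 441
Step 2: Assignment gives x = old_x + 375, so old_x = x - 375
Step 3: Substitute into P: x - 375 > 441
Step 4: Simplify: x > 441+375 = 816

816


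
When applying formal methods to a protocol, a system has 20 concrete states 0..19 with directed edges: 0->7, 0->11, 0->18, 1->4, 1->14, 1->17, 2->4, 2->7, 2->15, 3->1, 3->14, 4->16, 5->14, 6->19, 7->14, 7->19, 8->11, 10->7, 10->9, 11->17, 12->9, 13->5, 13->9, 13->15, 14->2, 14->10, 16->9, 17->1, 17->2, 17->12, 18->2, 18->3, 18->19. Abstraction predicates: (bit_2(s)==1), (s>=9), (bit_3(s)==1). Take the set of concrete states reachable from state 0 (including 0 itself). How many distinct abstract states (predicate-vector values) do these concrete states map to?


BFS from 0:
Concrete reachable: {0, 1, 2, 3, 4, 7, 9, 10, 11, 12, 14, 15, 16, 17, 18, 19}
Abstract via predicates (bit_2(s)==1), (s>=9), (bit_3(s)==1):
  (0,0,0) <- {0, 1, 2, 3}
  (0,1,0) <- {16, 17, 18, 19}
  (0,1,1) <- {9, 10, 11}
  (1,0,0) <- {4, 7}
  (1,1,1) <- {12, 14, 15}
Distinct abstract states = 5

5


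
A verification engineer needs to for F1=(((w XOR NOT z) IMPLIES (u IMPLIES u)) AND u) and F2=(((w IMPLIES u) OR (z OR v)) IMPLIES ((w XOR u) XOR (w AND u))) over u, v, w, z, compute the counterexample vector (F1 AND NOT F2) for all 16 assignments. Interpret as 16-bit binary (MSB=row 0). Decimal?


F1 = (((w XOR NOT z) IMPLIES (u IMPLIES u)) AND u)
F2 = (((w IMPLIES u) OR (z OR v)) IMPLIES ((w XOR u) XOR (w AND u)))
Counterexample to F1=>F2 is where F1=1 and F2=0.
Evaluate each row (bits = u,v,w,z, MSB first):
  row 0 [0000]: F1=0 F2=0 -> F1&~F2 -> 0
  row 1 [0001]: F1=0 F2=0 -> F1&~F2 -> 0
  row 2 [0010]: F1=0 F2=1 -> F1&~F2 -> 0
  row 3 [0011]: F1=0 F2=1 -> F1&~F2 -> 0
  row 4 [0100]: F1=0 F2=0 -> F1&~F2 -> 0
  row 5 [0101]: F1=0 F2=0 -> F1&~F2 -> 0
  row 6 [0110]: F1=0 F2=1 -> F1&~F2 -> 0
  row 7 [0111]: F1=0 F2=1 -> F1&~F2 -> 0
  row 8 [1000]: F1=1 F2=1 -> F1&~F2 -> 0
  row 9 [1001]: F1=1 F2=1 -> F1&~F2 -> 0
  row 10 [1010]: F1=1 F2=1 -> F1&~F2 -> 0
  row 11 [1011]: F1=1 F2=1 -> F1&~F2 -> 0
  row 12 [1100]: F1=1 F2=1 -> F1&~F2 -> 0
  row 13 [1101]: F1=1 F2=1 -> F1&~F2 -> 0
  row 14 [1110]: F1=1 F2=1 -> F1&~F2 -> 0
  row 15 [1111]: F1=1 F2=1 -> F1&~F2 -> 0
Full result column, 4 rows per line (u,v fixed per line; w,z runs 00..11 left to right):
  rows 0-3 [u,v=00]: 0000  = hex 0
  rows 4-7 [u,v=01]: 0000  = hex 0
  rows 8-11 [u,v=10]: 0000  = hex 0
  rows 12-15 [u,v=11]: 0000  = hex 0
Counterexample vector (row 0 .. row 15) = 0000000000000000
Output column grouped in 4s = 0000 0000 0000 0000 = 0x0000
Convert to decimal digit by digit (value = value*16 + digit):
  0 -> 0
  0*16 + 0 = 0
  0*16 + 0 = 0
  0*16 + 0 = 0
Decimal = 0

0


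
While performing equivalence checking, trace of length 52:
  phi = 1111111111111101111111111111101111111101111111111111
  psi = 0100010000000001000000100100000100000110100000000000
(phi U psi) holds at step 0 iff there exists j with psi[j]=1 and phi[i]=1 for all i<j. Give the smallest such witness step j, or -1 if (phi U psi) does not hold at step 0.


(phi U psi) at 0: need smallest j with psi[j]=1 and phi[i]=1 for all i in [0,j).
Scan from step 0:
  step 0: phi=1, psi=0 -> continue
  step 1: psi=1 and phi held for [0,1) -> witness found
Witness step = 1

1


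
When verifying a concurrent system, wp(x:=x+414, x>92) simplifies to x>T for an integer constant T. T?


Formula: wp(x:=E, P) = P[E/x] (substitute E for x in postcondition)
Step 1: Postcondition: x>92
Step 2: Substitute x+414 for x: x+414>92
Step 3: Solve for x: x > 92-414 = -322

-322


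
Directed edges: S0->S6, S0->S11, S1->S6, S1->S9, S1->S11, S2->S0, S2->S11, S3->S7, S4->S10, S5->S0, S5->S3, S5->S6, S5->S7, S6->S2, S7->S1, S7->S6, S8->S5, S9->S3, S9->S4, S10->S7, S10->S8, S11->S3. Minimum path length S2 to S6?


BFS layer-by-layer from S2:
  dist 0: {S2}
  dist 1: {S0, S11}
  dist 2: {S3, S6}
  -> S6 reached at distance 2
Shortest path length = 2

2


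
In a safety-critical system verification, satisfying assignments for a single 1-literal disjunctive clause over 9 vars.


Step 1: Total=2^9=512
Step 2: Unsat when all 1 false: 2^8=256
Step 3: Sat=512-256=256

256


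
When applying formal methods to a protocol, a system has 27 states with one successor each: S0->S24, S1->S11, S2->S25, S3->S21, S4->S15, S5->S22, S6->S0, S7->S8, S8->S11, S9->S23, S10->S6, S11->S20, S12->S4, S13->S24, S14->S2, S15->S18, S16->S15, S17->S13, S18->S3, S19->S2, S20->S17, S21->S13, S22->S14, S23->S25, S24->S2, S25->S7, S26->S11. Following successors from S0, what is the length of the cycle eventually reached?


Trace from S0 until a state repeats:
  S0 -> S24 -> S2 -> S25 -> S7 -> S8 -> S11 -> S20 -> S17 -> S13 -> S24
S24 first seen at step 1, revisited at step 10.
Cycle length = 10 - 1 = 9

9


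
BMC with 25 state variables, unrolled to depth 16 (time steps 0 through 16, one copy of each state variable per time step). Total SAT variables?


BMC unrolls to depth k, creating one copy of each state var for steps 0..k.
Step count = 16 + 1 = 17 (steps 0 through 16)
Vars per step = 25
Total = 25 * 17 = 425

425


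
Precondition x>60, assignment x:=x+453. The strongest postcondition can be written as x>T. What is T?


Formula: sp(P, x:=E) = exists old_x. (x = E[old_x/x]) AND P[old_x/x] (old_x is the value of x before the assignment; eliminate old_x by solving x = E[old_x/x] for old_x)
Step 1: Precondition P: x>60, i.e. old_x > 60
Step 2: Assignment gives x = old_x + 453, so old_x = x - 453
Step 3: Substitute into P: x - 453 > 60
Step 4: Simplify: x > 60+453 = 513

513


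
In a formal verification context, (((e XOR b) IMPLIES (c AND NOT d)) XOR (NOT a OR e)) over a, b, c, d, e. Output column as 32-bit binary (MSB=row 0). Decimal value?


Formula: (((e XOR b) IMPLIES (c AND NOT d)) XOR (NOT a OR e)) over a, b, c, d, e (32 rows)
Evaluate each row (bits = a,b,c,d,e, MSB first):
  row 0 [00000]: (((0 XOR 0) IMPLIES (0 AND NOT 0)) XOR (NOT 0 OR 0)) -> 0
  row 1 [00001]: (((1 XOR 0) IMPLIES (0 AND NOT 0)) XOR (NOT 0 OR 1)) -> 1
  row 2 [00010]: (((0 XOR 0) IMPLIES (0 AND NOT 1)) XOR (NOT 0 OR 0)) -> 0
  row 3 [00011]: (((1 XOR 0) IMPLIES (0 AND NOT 1)) XOR (NOT 0 OR 1)) -> 1
  row 4 [00100]: (((0 XOR 0) IMPLIES (1 AND NOT 0)) XOR (NOT 0 OR 0)) -> 0
  row 5 [00101]: (((1 XOR 0) IMPLIES (1 AND NOT 0)) XOR (NOT 0 OR 1)) -> 0
  row 6 [00110]: (((0 XOR 0) IMPLIES (1 AND NOT 1)) XOR (NOT 0 OR 0)) -> 0
  row 7 [00111]: (((1 XOR 0) IMPLIES (1 AND NOT 1)) XOR (NOT 0 OR 1)) -> 1
  row 8 [01000]: (((0 XOR 1) IMPLIES (0 AND NOT 0)) XOR (NOT 0 OR 0)) -> 1
  row 9 [01001]: (((1 XOR 1) IMPLIES (0 AND NOT 0)) XOR (NOT 0 OR 1)) -> 0
  row 10 [01010]: (((0 XOR 1) IMPLIES (0 AND NOT 1)) XOR (NOT 0 OR 0)) -> 1
  row 11 [01011]: (((1 XOR 1) IMPLIES (0 AND NOT 1)) XOR (NOT 0 OR 1)) -> 0
  row 12 [01100]: (((0 XOR 1) IMPLIES (1 AND NOT 0)) XOR (NOT 0 OR 0)) -> 0
  row 13 [01101]: (((1 XOR 1) IMPLIES (1 AND NOT 0)) XOR (NOT 0 OR 1)) -> 0
  row 14 [01110]: (((0 XOR 1) IMPLIES (1 AND NOT 1)) XOR (NOT 0 OR 0)) -> 1
  row 15 [01111]: (((1 XOR 1) IMPLIES (1 AND NOT 1)) XOR (NOT 0 OR 1)) -> 0
  row 16 [10000]: (((0 XOR 0) IMPLIES (0 AND NOT 0)) XOR (NOT 1 OR 0)) -> 1
  row 17 [10001]: (((1 XOR 0) IMPLIES (0 AND NOT 0)) XOR (NOT 1 OR 1)) -> 1
  row 18 [10010]: (((0 XOR 0) IMPLIES (0 AND NOT 1)) XOR (NOT 1 OR 0)) -> 1
  row 19 [10011]: (((1 XOR 0) IMPLIES (0 AND NOT 1)) XOR (NOT 1 OR 1)) -> 1
  row 20 [10100]: (((0 XOR 0) IMPLIES (1 AND NOT 0)) XOR (NOT 1 OR 0)) -> 1
  row 21 [10101]: (((1 XOR 0) IMPLIES (1 AND NOT 0)) XOR (NOT 1 OR 1)) -> 0
  row 22 [10110]: (((0 XOR 0) IMPLIES (1 AND NOT 1)) XOR (NOT 1 OR 0)) -> 1
  row 23 [10111]: (((1 XOR 0) IMPLIES (1 AND NOT 1)) XOR (NOT 1 OR 1)) -> 1
  row 24 [11000]: (((0 XOR 1) IMPLIES (0 AND NOT 0)) XOR (NOT 1 OR 0)) -> 0
  row 25 [11001]: (((1 XOR 1) IMPLIES (0 AND NOT 0)) XOR (NOT 1 OR 1)) -> 0
  row 26 [11010]: (((0 XOR 1) IMPLIES (0 AND NOT 1)) XOR (NOT 1 OR 0)) -> 0
  row 27 [11011]: (((1 XOR 1) IMPLIES (0 AND NOT 1)) XOR (NOT 1 OR 1)) -> 0
  row 28 [11100]: (((0 XOR 1) IMPLIES (1 AND NOT 0)) XOR (NOT 1 OR 0)) -> 1
  row 29 [11101]: (((1 XOR 1) IMPLIES (1 AND NOT 0)) XOR (NOT 1 OR 1)) -> 0
  row 30 [11110]: (((0 XOR 1) IMPLIES (1 AND NOT 1)) XOR (NOT 1 OR 0)) -> 0
  row 31 [11111]: (((1 XOR 1) IMPLIES (1 AND NOT 1)) XOR (NOT 1 OR 1)) -> 0
Full result column, 4 rows per line (a,b,c fixed per line; d,e runs 00..11 left to right):
  rows 0-3 [a,b,c=000]: 0101  = hex 5
  rows 4-7 [a,b,c=001]: 0001  = hex 1
  rows 8-11 [a,b,c=010]: 1010  = hex A
  rows 12-15 [a,b,c=011]: 0010  = hex 2
  rows 16-19 [a,b,c=100]: 1111  = hex F
  rows 20-23 [a,b,c=101]: 1011  = hex B
  rows 24-27 [a,b,c=110]: 0000  = hex 0
  rows 28-31 [a,b,c=111]: 1000  = hex 8
Output column (row 0 .. row 31) = 01010001101000101111101100001000
Output column grouped in 4s = 0101 0001 1010 0010 1111 1011 0000 1000 = 0x51A2FB08
Convert to decimal digit by digit (value = value*16 + digit):
  5 -> 5
  5*16 + 1 = 81
  81*16 + 10 (A) = 1306
  1306*16 + 2 = 20898
  20898*16 + 15 (F) = 334383
  334383*16 + 11 (B) = 5350139
  5350139*16 + 0 = 85602224
  85602224*16 + 8 = 1369635592
Decimal = 1369635592

1369635592


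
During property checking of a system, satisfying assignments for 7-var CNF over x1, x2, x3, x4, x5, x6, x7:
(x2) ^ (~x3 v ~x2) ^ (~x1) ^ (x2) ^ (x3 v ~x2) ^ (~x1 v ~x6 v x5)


CNF with 6 clauses over 7 vars (128 assignments).
An assignment satisfies CNF iff every clause has >=1 true literal.
Check each row (bits = x1,x2,x3,x4,x5,x6,x7; clause T/F shown):
  row 0 [0000000]: clauses=FTTFTT -> 0
  row 1 [0000001]: clauses=FTTFTT -> 0
  row 2 [0000010]: clauses=FTTFTT -> 0
  row 3 [0000011]: clauses=FTTFTT -> 0
  row 4 [0000100]: clauses=FTTFTT -> 0
  (every remaining row is evaluated the same way; all 128 results are listed next)
Full result column, 8 rows per line (x1,x2,x3,x4 fixed per line; x5,x6,x7 runs 000..111 left to right):
  rows 0-7 [x1,x2,x3,x4=0000]: 00000000  (ones: 0)
  rows 8-15 [x1,x2,x3,x4=0001]: 00000000  (ones: 0)
  rows 16-23 [x1,x2,x3,x4=0010]: 00000000  (ones: 0)
  rows 24-31 [x1,x2,x3,x4=0011]: 00000000  (ones: 0)
  rows 32-39 [x1,x2,x3,x4=0100]: 00000000  (ones: 0)
  rows 40-47 [x1,x2,x3,x4=0101]: 00000000  (ones: 0)
  rows 48-55 [x1,x2,x3,x4=0110]: 00000000  (ones: 0)
  rows 56-63 [x1,x2,x3,x4=0111]: 00000000  (ones: 0)
  rows 64-71 [x1,x2,x3,x4=1000]: 00000000  (ones: 0)
  rows 72-79 [x1,x2,x3,x4=1001]: 00000000  (ones: 0)
  rows 80-87 [x1,x2,x3,x4=1010]: 00000000  (ones: 0)
  rows 88-95 [x1,x2,x3,x4=1011]: 00000000  (ones: 0)
  rows 96-103 [x1,x2,x3,x4=1100]: 00000000  (ones: 0)
  rows 104-111 [x1,x2,x3,x4=1101]: 00000000  (ones: 0)
  rows 112-119 [x1,x2,x3,x4=1110]: 00000000  (ones: 0)
  rows 120-127 [x1,x2,x3,x4=1111]: 00000000  (ones: 0)
Satisfying assignments = 0+0+0+0+0+0+0+0+0+0+0+0+0+0+0+0 = 0

0


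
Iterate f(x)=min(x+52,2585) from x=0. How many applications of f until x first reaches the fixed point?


Step 1: x=0, cap=2585, increment=52
Step 2: x grows by 52 each step until capped at 2585; fixed point is x=2585
Step 3: iterations = ceil(2585/52) = 50

50


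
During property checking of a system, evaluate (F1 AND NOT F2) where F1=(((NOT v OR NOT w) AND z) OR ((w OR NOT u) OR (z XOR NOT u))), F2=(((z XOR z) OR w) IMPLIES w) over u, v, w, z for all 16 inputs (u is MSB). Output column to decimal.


F1 = (((NOT v OR NOT w) AND z) OR ((w OR NOT u) OR (z XOR NOT u)))
F2 = (((z XOR z) OR w) IMPLIES w)
Counterexample to F1=>F2 is where F1=1 and F2=0.
Evaluate each row (bits = u,v,w,z, MSB first):
  row 0 [0000]: F1=1 F2=1 -> F1&~F2 -> 0
  row 1 [0001]: F1=1 F2=1 -> F1&~F2 -> 0
  row 2 [0010]: F1=1 F2=1 -> F1&~F2 -> 0
  row 3 [0011]: F1=1 F2=1 -> F1&~F2 -> 0
  row 4 [0100]: F1=1 F2=1 -> F1&~F2 -> 0
  row 5 [0101]: F1=1 F2=1 -> F1&~F2 -> 0
  row 6 [0110]: F1=1 F2=1 -> F1&~F2 -> 0
  row 7 [0111]: F1=1 F2=1 -> F1&~F2 -> 0
  row 8 [1000]: F1=0 F2=1 -> F1&~F2 -> 0
  row 9 [1001]: F1=1 F2=1 -> F1&~F2 -> 0
  row 10 [1010]: F1=1 F2=1 -> F1&~F2 -> 0
  row 11 [1011]: F1=1 F2=1 -> F1&~F2 -> 0
  row 12 [1100]: F1=0 F2=1 -> F1&~F2 -> 0
  row 13 [1101]: F1=1 F2=1 -> F1&~F2 -> 0
  row 14 [1110]: F1=1 F2=1 -> F1&~F2 -> 0
  row 15 [1111]: F1=1 F2=1 -> F1&~F2 -> 0
Full result column, 4 rows per line (u,v fixed per line; w,z runs 00..11 left to right):
  rows 0-3 [u,v=00]: 0000  = hex 0
  rows 4-7 [u,v=01]: 0000  = hex 0
  rows 8-11 [u,v=10]: 0000  = hex 0
  rows 12-15 [u,v=11]: 0000  = hex 0
Counterexample vector (row 0 .. row 15) = 0000000000000000
Output column grouped in 4s = 0000 0000 0000 0000 = 0x0000
Convert to decimal digit by digit (value = value*16 + digit):
  0 -> 0
  0*16 + 0 = 0
  0*16 + 0 = 0
  0*16 + 0 = 0
Decimal = 0

0


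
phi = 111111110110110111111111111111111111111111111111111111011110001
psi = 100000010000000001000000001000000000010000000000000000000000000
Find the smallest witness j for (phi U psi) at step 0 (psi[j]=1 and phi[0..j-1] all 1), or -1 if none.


(phi U psi) at 0: need smallest j with psi[j]=1 and phi[i]=1 for all i in [0,j).
Scan from step 0:
  step 0: psi=1 and phi held for [0,0) -> witness found
Witness step = 0

0


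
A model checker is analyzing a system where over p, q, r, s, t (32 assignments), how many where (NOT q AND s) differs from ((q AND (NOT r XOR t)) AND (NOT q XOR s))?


F1 = (NOT q AND s)
F2 = ((q AND (NOT r XOR t)) AND (NOT q XOR s))
Evaluate both on each of 32 rows (bits = p,q,r,s,t):
  row 0 [00000]: F1=0 F2=0 -> 0
  row 1 [00001]: F1=0 F2=0 -> 0
  row 2 [00010]: F1=1 F2=0 (differ) -> 1
  row 3 [00011]: F1=1 F2=0 (differ) -> 1
  row 4 [00100]: F1=0 F2=0 -> 0
  row 5 [00101]: F1=0 F2=0 -> 0
  row 6 [00110]: F1=1 F2=0 (differ) -> 1
  row 7 [00111]: F1=1 F2=0 (differ) -> 1
  row 8 [01000]: F1=0 F2=0 -> 0
  row 9 [01001]: F1=0 F2=0 -> 0
  row 10 [01010]: F1=0 F2=1 (differ) -> 1
  row 11 [01011]: F1=0 F2=0 -> 0
  row 12 [01100]: F1=0 F2=0 -> 0
  row 13 [01101]: F1=0 F2=0 -> 0
  row 14 [01110]: F1=0 F2=0 -> 0
  row 15 [01111]: F1=0 F2=1 (differ) -> 1
  row 16 [10000]: F1=0 F2=0 -> 0
  row 17 [10001]: F1=0 F2=0 -> 0
  row 18 [10010]: F1=1 F2=0 (differ) -> 1
  row 19 [10011]: F1=1 F2=0 (differ) -> 1
  row 20 [10100]: F1=0 F2=0 -> 0
  row 21 [10101]: F1=0 F2=0 -> 0
  row 22 [10110]: F1=1 F2=0 (differ) -> 1
  row 23 [10111]: F1=1 F2=0 (differ) -> 1
  row 24 [11000]: F1=0 F2=0 -> 0
  row 25 [11001]: F1=0 F2=0 -> 0
  row 26 [11010]: F1=0 F2=1 (differ) -> 1
  row 27 [11011]: F1=0 F2=0 -> 0
  row 28 [11100]: F1=0 F2=0 -> 0
  row 29 [11101]: F1=0 F2=0 -> 0
  row 30 [11110]: F1=0 F2=0 -> 0
  row 31 [11111]: F1=0 F2=1 (differ) -> 1
Full result column, 8 rows per line (p,q fixed per line; r,s,t runs 000..111 left to right):
  rows 0-7 [p,q=00]: 00110011  (ones: 4)
  rows 8-15 [p,q=01]: 00100001  (ones: 2)
  rows 16-23 [p,q=10]: 00110011  (ones: 4)
  rows 24-31 [p,q=11]: 00100001  (ones: 2)
Disagreements = 4+2+4+2 = 12

12


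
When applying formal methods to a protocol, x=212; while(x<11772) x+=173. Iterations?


Step 1: x goes from 212 toward 11772 by 173; the body runs while x<11772, so iterations = ceil((bound-start)/step)
Step 2: Distance=11560
Step 3: ceil(11560/173)=67

67


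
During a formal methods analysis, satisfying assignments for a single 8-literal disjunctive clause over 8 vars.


Step 1: Total=2^8=256
Step 2: Unsat when all 8 false: 2^0=1
Step 3: Sat=256-1=255

255


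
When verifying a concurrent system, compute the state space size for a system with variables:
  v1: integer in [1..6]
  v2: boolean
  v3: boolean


State space = product of domain sizes of all variables.
Domain sizes:
  v1 (integer in [1..6]): 6
  v2 (boolean): 2
  v3 (boolean): 2
Product = 6 * 2 * 2 = 24

24


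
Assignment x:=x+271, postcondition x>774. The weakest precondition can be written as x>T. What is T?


Formula: wp(x:=E, P) = P[E/x] (substitute E for x in postcondition)
Step 1: Postcondition: x>774
Step 2: Substitute x+271 for x: x+271>774
Step 3: Solve for x: x > 774-271 = 503

503


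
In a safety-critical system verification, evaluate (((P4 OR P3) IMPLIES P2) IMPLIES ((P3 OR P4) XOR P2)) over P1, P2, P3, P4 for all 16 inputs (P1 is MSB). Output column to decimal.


Formula: (((P4 OR P3) IMPLIES P2) IMPLIES ((P3 OR P4) XOR P2)) over P1, P2, P3, P4 (16 rows)
Evaluate each row (bits = P1,P2,P3,P4, MSB first):
  row 0 [0000]: (((0 OR 0) IMPLIES 0) IMPLIES ((0 OR 0) XOR 0)) -> 0
  row 1 [0001]: (((1 OR 0) IMPLIES 0) IMPLIES ((0 OR 1) XOR 0)) -> 1
  row 2 [0010]: (((0 OR 1) IMPLIES 0) IMPLIES ((1 OR 0) XOR 0)) -> 1
  row 3 [0011]: (((1 OR 1) IMPLIES 0) IMPLIES ((1 OR 1) XOR 0)) -> 1
  row 4 [0100]: (((0 OR 0) IMPLIES 1) IMPLIES ((0 OR 0) XOR 1)) -> 1
  row 5 [0101]: (((1 OR 0) IMPLIES 1) IMPLIES ((0 OR 1) XOR 1)) -> 0
  row 6 [0110]: (((0 OR 1) IMPLIES 1) IMPLIES ((1 OR 0) XOR 1)) -> 0
  row 7 [0111]: (((1 OR 1) IMPLIES 1) IMPLIES ((1 OR 1) XOR 1)) -> 0
  row 8 [1000]: (((0 OR 0) IMPLIES 0) IMPLIES ((0 OR 0) XOR 0)) -> 0
  row 9 [1001]: (((1 OR 0) IMPLIES 0) IMPLIES ((0 OR 1) XOR 0)) -> 1
  row 10 [1010]: (((0 OR 1) IMPLIES 0) IMPLIES ((1 OR 0) XOR 0)) -> 1
  row 11 [1011]: (((1 OR 1) IMPLIES 0) IMPLIES ((1 OR 1) XOR 0)) -> 1
  row 12 [1100]: (((0 OR 0) IMPLIES 1) IMPLIES ((0 OR 0) XOR 1)) -> 1
  row 13 [1101]: (((1 OR 0) IMPLIES 1) IMPLIES ((0 OR 1) XOR 1)) -> 0
  row 14 [1110]: (((0 OR 1) IMPLIES 1) IMPLIES ((1 OR 0) XOR 1)) -> 0
  row 15 [1111]: (((1 OR 1) IMPLIES 1) IMPLIES ((1 OR 1) XOR 1)) -> 0
Full result column, 4 rows per line (P1,P2 fixed per line; P3,P4 runs 00..11 left to right):
  rows 0-3 [P1,P2=00]: 0111  = hex 7
  rows 4-7 [P1,P2=01]: 1000  = hex 8
  rows 8-11 [P1,P2=10]: 0111  = hex 7
  rows 12-15 [P1,P2=11]: 1000  = hex 8
Output column (row 0 .. row 15) = 0111100001111000
Output column grouped in 4s = 0111 1000 0111 1000 = 0x7878
Convert to decimal digit by digit (value = value*16 + digit):
  7 -> 7
  7*16 + 8 = 120
  120*16 + 7 = 1927
  1927*16 + 8 = 30840
Decimal = 30840

30840


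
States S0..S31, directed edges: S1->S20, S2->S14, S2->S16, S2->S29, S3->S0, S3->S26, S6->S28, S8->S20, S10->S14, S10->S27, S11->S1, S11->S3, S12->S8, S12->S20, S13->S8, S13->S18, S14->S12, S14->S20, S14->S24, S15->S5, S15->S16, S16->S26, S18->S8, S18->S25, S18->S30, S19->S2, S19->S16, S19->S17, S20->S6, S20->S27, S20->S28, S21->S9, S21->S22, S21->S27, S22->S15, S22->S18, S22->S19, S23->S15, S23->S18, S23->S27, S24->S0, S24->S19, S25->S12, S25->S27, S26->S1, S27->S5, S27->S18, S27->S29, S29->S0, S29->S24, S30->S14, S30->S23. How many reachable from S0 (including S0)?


BFS from S0:
  layer 0: {S0}
Reachable set: {S0}
Count = 1

1


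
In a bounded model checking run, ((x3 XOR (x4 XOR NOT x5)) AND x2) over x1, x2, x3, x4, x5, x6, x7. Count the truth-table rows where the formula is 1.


Formula: ((x3 XOR (x4 XOR NOT x5)) AND x2) over 7 vars (128 rows)
Evaluate each row (x1, x2, x3, x4, x5, x6, x7 as bits, MSB first):
  row 0 [0000000]: ((0 XOR (0 XOR NOT 0)) AND 0) -> 0
  row 1 [0000001]: ((0 XOR (0 XOR NOT 0)) AND 0) -> 0
  row 2 [0000010]: ((0 XOR (0 XOR NOT 0)) AND 0) -> 0
  row 3 [0000011]: ((0 XOR (0 XOR NOT 0)) AND 0) -> 0
  row 4 [0000100]: ((0 XOR (0 XOR NOT 1)) AND 0) -> 0
  (every remaining row is evaluated the same way; all 128 results are listed next)
Full result column, 8 rows per line (x1,x2,x3,x4 fixed per line; x5,x6,x7 runs 000..111 left to right):
  rows 0-7 [x1,x2,x3,x4=0000]: 00000000  (ones: 0)
  rows 8-15 [x1,x2,x3,x4=0001]: 00000000  (ones: 0)
  rows 16-23 [x1,x2,x3,x4=0010]: 00000000  (ones: 0)
  rows 24-31 [x1,x2,x3,x4=0011]: 00000000  (ones: 0)
  rows 32-39 [x1,x2,x3,x4=0100]: 11110000  (ones: 4)
  rows 40-47 [x1,x2,x3,x4=0101]: 00001111  (ones: 4)
  rows 48-55 [x1,x2,x3,x4=0110]: 00001111  (ones: 4)
  rows 56-63 [x1,x2,x3,x4=0111]: 11110000  (ones: 4)
  rows 64-71 [x1,x2,x3,x4=1000]: 00000000  (ones: 0)
  rows 72-79 [x1,x2,x3,x4=1001]: 00000000  (ones: 0)
  rows 80-87 [x1,x2,x3,x4=1010]: 00000000  (ones: 0)
  rows 88-95 [x1,x2,x3,x4=1011]: 00000000  (ones: 0)
  rows 96-103 [x1,x2,x3,x4=1100]: 11110000  (ones: 4)
  rows 104-111 [x1,x2,x3,x4=1101]: 00001111  (ones: 4)
  rows 112-119 [x1,x2,x3,x4=1110]: 00001111  (ones: 4)
  rows 120-127 [x1,x2,x3,x4=1111]: 11110000  (ones: 4)
Count of 1-rows = 0+0+0+0+4+4+4+4+0+0+0+0+4+4+4+4 = 32

32
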